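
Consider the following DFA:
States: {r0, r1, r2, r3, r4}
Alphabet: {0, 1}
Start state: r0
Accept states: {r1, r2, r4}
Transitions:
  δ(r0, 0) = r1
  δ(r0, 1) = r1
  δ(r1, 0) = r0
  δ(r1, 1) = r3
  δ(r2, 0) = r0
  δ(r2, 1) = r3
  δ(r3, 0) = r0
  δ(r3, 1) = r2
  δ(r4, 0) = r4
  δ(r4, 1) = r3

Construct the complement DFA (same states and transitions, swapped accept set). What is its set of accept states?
Complement accept states = All states \ Original accept states
= {r0, r1, r2, r3, r4} \ {r1, r2, r4}
{r0, r3}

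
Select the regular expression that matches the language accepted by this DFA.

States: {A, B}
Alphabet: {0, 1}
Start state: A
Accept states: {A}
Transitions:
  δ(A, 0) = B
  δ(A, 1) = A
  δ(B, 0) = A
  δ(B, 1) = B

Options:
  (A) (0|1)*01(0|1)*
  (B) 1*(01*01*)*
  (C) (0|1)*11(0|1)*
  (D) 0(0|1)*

Check each option against the DFA on short strings; one disagreement eliminates an option:
  (A) (0|1)*01(0|1)*: on ε the DFA stays in A and accepts (A ∈ Accept), but the regex does not match it → eliminate
  (B) 1*(01*01*)*: agrees with the DFA on every string of length ≤ 6
  (C) (0|1)*11(0|1)*: on ε the DFA stays in A and accepts (A ∈ Accept), but the regex does not match it → eliminate
  (D) 0(0|1)*: on ε the DFA stays in A and accepts (A ∈ Accept), but the regex does not match it → eliminate
Only (B) is consistent with the DFA.
(B) 1*(01*01*)*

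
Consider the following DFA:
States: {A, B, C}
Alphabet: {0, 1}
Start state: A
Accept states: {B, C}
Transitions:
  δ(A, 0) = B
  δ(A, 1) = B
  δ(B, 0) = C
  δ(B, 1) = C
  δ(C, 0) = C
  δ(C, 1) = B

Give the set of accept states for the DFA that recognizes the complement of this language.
Complement accept states = All states \ Original accept states
= {A, B, C} \ {B, C}
{A}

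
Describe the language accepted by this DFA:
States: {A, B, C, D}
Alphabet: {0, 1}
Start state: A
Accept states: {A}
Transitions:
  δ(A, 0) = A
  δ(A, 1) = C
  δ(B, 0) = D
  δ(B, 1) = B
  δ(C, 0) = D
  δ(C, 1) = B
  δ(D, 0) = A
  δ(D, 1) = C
Testing a few strings:
  '110' → reject
  '00' → accept
  '0' → accept
  '001' → reject
State roles: A=value ≡ 0 (mod 4); B=value ≡ 3 (mod 4); C=value ≡ 1 (mod 4); D=value ≡ 2 (mod 4)
All binary strings representing a multiple of 4 (read in base 2; leading zeros allowed and ε counts as 0)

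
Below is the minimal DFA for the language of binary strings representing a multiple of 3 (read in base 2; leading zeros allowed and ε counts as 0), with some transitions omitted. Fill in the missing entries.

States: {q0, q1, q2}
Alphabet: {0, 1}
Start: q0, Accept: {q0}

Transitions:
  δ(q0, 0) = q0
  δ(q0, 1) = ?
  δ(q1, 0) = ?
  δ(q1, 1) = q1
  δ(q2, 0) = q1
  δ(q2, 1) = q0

From the language and accept set, identify what each state tracks — q0: value ≡ 0 (mod 3); q1: value ≡ 2 (mod 3); q2: value ≡ 1 (mod 3).
Each missing δ(q, a) is the state matching the new tracked value after reading a.
δ(q0, 1) = q2; δ(q1, 0) = q2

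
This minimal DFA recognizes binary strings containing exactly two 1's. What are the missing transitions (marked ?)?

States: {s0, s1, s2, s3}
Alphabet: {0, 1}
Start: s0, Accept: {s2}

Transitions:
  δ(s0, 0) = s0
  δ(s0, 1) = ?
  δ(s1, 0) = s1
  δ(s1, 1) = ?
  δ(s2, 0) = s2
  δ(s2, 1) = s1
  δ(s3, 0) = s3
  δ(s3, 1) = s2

From the language and accept set, identify what each state tracks — s0: zero 1's; s1: ≥ three 1's (dead); s2: two 1's; s3: one 1.
Each missing δ(q, a) is the state matching the new tracked value after reading a.
δ(s0, 1) = s3; δ(s1, 1) = s1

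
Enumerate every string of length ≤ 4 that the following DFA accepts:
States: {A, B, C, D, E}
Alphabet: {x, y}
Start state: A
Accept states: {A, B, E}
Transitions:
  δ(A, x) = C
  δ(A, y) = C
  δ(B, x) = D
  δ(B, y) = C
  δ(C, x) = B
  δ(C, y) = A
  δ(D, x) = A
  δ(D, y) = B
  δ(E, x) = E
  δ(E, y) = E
ε, xx, xy, yx, yy, xxxx, xxxy, xxyx, xxyy, xyxx, xyxy, xyyx, xyyy, yxxx, yxxy, yxyx, yxyy, yyxx, yyxy, yyyx, yyyy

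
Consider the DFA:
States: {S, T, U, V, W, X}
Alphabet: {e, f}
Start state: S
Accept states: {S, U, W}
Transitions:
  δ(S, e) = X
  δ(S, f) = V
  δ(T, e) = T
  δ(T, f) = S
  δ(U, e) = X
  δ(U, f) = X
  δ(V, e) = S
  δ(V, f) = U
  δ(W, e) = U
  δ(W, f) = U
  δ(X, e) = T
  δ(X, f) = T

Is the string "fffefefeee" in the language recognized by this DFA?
Processing string "fffefefeee":
  S --f--> V
  V --f--> U
  U --f--> X
  X --e--> T
  T --f--> S
  S --e--> X
  X --f--> T
  T --e--> T
  T --e--> T
  T --e--> T
Final state: T
Accept states: {S, U, W}
No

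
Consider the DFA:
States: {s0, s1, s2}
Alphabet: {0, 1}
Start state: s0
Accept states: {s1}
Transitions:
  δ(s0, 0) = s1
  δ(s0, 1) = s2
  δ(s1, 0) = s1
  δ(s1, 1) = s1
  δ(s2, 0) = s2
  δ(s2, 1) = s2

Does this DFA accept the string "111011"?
Processing string "111011":
  s0 --1--> s2
  s2 --1--> s2
  s2 --1--> s2
  s2 --0--> s2
  s2 --1--> s2
  s2 --1--> s2
Final state: s2
Accept states: {s1}
No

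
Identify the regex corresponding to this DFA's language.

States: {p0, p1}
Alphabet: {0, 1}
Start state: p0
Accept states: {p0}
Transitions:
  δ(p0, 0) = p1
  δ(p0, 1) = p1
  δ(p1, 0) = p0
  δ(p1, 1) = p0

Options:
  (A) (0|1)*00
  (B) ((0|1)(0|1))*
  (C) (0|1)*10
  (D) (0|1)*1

Check each option against the DFA on short strings; one disagreement eliminates an option:
  (A) (0|1)*00: on ε the DFA stays in p0 and accepts (p0 ∈ Accept), but the regex does not match it → eliminate
  (B) ((0|1)(0|1))*: agrees with the DFA on every string of length ≤ 6
  (C) (0|1)*10: on ε the DFA stays in p0 and accepts (p0 ∈ Accept), but the regex does not match it → eliminate
  (D) (0|1)*1: on ε the DFA stays in p0 and accepts (p0 ∈ Accept), but the regex does not match it → eliminate
Only (B) is consistent with the DFA.
(B) ((0|1)(0|1))*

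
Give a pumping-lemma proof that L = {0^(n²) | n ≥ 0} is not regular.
Assume L is regular with pumping length p. Idea: pumping adds a fixed amount, but gaps between consecutive squares grow.
Choose s = 0^(p²) (length p² ≥ p). By the pumping lemma, s = xyz with |xy| ≤ p, |y| > 0, so |y| = k with 1 ≤ k ≤ p. Then |xy²z| = p²+k. Since p² < p²+k ≤ p²+p < (p+1)², the length p²+k lies strictly between consecutive squares, so it is not a perfect square and xy²z ∉ L.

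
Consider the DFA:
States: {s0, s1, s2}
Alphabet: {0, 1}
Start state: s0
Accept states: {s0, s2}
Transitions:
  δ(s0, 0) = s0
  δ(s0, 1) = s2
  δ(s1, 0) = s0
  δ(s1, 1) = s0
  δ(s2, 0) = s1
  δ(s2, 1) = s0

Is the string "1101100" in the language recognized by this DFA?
Processing string "1101100":
  s0 --1--> s2
  s2 --1--> s0
  s0 --0--> s0
  s0 --1--> s2
  s2 --1--> s0
  s0 --0--> s0
  s0 --0--> s0
Final state: s0
Accept states: {s0, s2}
Yes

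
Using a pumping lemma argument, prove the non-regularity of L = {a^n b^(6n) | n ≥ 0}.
Assume L is regular with pumping length p. Idea: pumping the a-block breaks the 1:6 ratio.
Choose s = a^p b^(6p) (length 7p ≥ p). By the pumping lemma, s = xyz with |xy| ≤ p, |y| > 0, so y = a^k with k ≥ 1. Then xy²z = a^(p+k) b^(6p). For this to be in L we would need 6p = 6(p+k), i.e. 6k = 0, contradicting k ≥ 1. So xy²z ∉ L.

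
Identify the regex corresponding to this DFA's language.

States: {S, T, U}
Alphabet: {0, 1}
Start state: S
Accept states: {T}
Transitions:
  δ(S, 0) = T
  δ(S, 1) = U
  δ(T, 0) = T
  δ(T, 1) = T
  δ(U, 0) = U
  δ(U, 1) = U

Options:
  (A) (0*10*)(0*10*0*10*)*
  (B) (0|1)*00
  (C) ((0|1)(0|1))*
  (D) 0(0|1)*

Check each option against the DFA on short strings; one disagreement eliminates an option:
  (A) (0*10*)(0*10*0*10*)*: on '0' the DFA goes S → T and accepts (T ∈ Accept), but the regex does not match it → eliminate
  (B) (0|1)*00: on '0' the DFA goes S → T and accepts (T ∈ Accept), but the regex does not match it → eliminate
  (C) ((0|1)(0|1))*: on ε the DFA stays in S and rejects (S ∉ Accept), but the regex matches it → eliminate
  (D) 0(0|1)*: agrees with the DFA on every string of length ≤ 6
Only (D) is consistent with the DFA.
(D) 0(0|1)*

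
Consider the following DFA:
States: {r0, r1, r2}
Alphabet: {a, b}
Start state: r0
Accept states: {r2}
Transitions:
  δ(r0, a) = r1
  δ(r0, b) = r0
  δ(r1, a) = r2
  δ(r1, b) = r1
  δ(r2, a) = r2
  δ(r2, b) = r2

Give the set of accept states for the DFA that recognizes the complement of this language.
Complement accept states = All states \ Original accept states
= {r0, r1, r2} \ {r2}
{r0, r1}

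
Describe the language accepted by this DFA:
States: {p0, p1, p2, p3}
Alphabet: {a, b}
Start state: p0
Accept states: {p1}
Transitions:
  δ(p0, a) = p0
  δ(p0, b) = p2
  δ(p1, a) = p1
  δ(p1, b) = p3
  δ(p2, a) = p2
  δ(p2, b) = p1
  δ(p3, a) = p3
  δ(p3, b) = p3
Testing a few strings:
  'bb' → accept
  'bab' → accept
  'a' → reject
  'abbb' → reject
State roles: p0=zero b's; p1=two b's; p2=one b; p3=≥ three b's (dead)
All strings over {a,b} containing exactly two b's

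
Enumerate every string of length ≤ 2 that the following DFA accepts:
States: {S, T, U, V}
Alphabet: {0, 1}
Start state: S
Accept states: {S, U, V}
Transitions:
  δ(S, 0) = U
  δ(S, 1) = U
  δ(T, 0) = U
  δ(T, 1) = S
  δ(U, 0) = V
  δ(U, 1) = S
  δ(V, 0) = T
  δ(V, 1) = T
ε, 0, 1, 00, 01, 10, 11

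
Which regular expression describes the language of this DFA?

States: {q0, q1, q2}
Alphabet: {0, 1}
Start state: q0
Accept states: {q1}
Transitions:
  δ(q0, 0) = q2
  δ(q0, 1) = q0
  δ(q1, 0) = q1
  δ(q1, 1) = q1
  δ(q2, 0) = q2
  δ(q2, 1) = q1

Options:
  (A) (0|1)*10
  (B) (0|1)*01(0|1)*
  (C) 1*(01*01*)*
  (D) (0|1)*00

Check each option against the DFA on short strings; one disagreement eliminates an option:
  (A) (0|1)*10: on '01' the DFA goes q0 → q2 → q1 and accepts (q1 ∈ Accept), but the regex does not match it → eliminate
  (B) (0|1)*01(0|1)*: agrees with the DFA on every string of length ≤ 6
  (C) 1*(01*01*)*: on ε the DFA stays in q0 and rejects (q0 ∉ Accept), but the regex matches it → eliminate
  (D) (0|1)*00: on '00' the DFA goes q0 → q2 → q2 and rejects (q2 ∉ Accept), but the regex matches it → eliminate
Only (B) is consistent with the DFA.
(B) (0|1)*01(0|1)*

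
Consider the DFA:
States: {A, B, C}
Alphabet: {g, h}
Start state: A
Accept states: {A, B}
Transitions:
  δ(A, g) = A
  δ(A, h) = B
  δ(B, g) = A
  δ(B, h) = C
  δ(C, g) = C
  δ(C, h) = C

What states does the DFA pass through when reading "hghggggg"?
read 'h': A → B
  read 'g': B → A
  read 'h': A → B
  read 'g': B → A
  read 'g': A → A
  read 'g': A → A
  read 'g': A → A
  read 'g': A → A
A -> B -> A -> B -> A -> A -> A -> A -> A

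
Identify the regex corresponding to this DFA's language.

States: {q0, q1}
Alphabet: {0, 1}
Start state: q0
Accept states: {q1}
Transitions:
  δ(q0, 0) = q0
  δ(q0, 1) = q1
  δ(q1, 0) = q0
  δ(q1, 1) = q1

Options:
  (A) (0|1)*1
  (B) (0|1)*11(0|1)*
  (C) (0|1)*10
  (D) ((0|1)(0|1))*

Check each option against the DFA on short strings; one disagreement eliminates an option:
  (A) (0|1)*1: agrees with the DFA on every string of length ≤ 6
  (B) (0|1)*11(0|1)*: on '1' the DFA goes q0 → q1 and accepts (q1 ∈ Accept), but the regex does not match it → eliminate
  (C) (0|1)*10: on '1' the DFA goes q0 → q1 and accepts (q1 ∈ Accept), but the regex does not match it → eliminate
  (D) ((0|1)(0|1))*: on ε the DFA stays in q0 and rejects (q0 ∉ Accept), but the regex matches it → eliminate
Only (A) is consistent with the DFA.
(A) (0|1)*1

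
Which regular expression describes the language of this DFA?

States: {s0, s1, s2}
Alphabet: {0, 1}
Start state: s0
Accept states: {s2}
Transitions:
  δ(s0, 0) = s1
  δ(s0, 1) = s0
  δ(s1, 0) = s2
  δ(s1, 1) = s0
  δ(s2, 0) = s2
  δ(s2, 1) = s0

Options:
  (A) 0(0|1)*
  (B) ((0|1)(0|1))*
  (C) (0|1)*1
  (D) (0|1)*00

Check each option against the DFA on short strings; one disagreement eliminates an option:
  (A) 0(0|1)*: on '0' the DFA goes s0 → s1 and rejects (s1 ∉ Accept), but the regex matches it → eliminate
  (B) ((0|1)(0|1))*: on ε the DFA stays in s0 and rejects (s0 ∉ Accept), but the regex matches it → eliminate
  (C) (0|1)*1: on '1' the DFA goes s0 → s0 and rejects (s0 ∉ Accept), but the regex matches it → eliminate
  (D) (0|1)*00: agrees with the DFA on every string of length ≤ 6
Only (D) is consistent with the DFA.
(D) (0|1)*00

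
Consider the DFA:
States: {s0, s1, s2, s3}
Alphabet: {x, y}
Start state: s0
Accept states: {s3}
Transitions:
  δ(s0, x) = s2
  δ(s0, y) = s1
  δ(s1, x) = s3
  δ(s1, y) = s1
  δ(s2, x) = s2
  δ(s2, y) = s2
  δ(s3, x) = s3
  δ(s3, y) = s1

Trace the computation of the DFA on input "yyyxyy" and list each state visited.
read 'y': s0 → s1
  read 'y': s1 → s1
  read 'y': s1 → s1
  read 'x': s1 → s3
  read 'y': s3 → s1
  read 'y': s1 → s1
s0 -> s1 -> s1 -> s1 -> s3 -> s1 -> s1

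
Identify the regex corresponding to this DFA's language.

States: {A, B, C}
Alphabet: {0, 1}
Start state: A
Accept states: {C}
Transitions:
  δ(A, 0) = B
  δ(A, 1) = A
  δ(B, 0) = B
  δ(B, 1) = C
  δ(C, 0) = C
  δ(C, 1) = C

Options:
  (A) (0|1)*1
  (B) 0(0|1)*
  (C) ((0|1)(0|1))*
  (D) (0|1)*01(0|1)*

Check each option against the DFA on short strings; one disagreement eliminates an option:
  (A) (0|1)*1: on '1' the DFA goes A → A and rejects (A ∉ Accept), but the regex matches it → eliminate
  (B) 0(0|1)*: on '0' the DFA goes A → B and rejects (B ∉ Accept), but the regex matches it → eliminate
  (C) ((0|1)(0|1))*: on ε the DFA stays in A and rejects (A ∉ Accept), but the regex matches it → eliminate
  (D) (0|1)*01(0|1)*: agrees with the DFA on every string of length ≤ 6
Only (D) is consistent with the DFA.
(D) (0|1)*01(0|1)*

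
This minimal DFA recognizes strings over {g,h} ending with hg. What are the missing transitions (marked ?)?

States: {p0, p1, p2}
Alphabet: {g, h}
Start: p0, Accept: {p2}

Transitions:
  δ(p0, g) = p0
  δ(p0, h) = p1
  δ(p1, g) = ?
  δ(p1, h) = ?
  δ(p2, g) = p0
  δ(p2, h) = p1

From the language and accept set, identify what each state tracks — p0: no suffix match; p1: one trailing h; p2: suffix is hg.
Each missing δ(q, a) is the state matching the new tracked value after reading a.
δ(p1, g) = p2; δ(p1, h) = p1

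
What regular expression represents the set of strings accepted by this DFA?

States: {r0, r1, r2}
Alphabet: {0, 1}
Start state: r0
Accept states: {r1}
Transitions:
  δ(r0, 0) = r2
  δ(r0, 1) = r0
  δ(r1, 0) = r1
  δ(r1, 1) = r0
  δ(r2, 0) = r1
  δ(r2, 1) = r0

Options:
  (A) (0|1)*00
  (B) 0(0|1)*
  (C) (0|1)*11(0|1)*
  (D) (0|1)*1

Check each option against the DFA on short strings; one disagreement eliminates an option:
  (A) (0|1)*00: agrees with the DFA on every string of length ≤ 6
  (B) 0(0|1)*: on '0' the DFA goes r0 → r2 and rejects (r2 ∉ Accept), but the regex matches it → eliminate
  (C) (0|1)*11(0|1)*: on '00' the DFA goes r0 → r2 → r1 and accepts (r1 ∈ Accept), but the regex does not match it → eliminate
  (D) (0|1)*1: on '1' the DFA goes r0 → r0 and rejects (r0 ∉ Accept), but the regex matches it → eliminate
Only (A) is consistent with the DFA.
(A) (0|1)*00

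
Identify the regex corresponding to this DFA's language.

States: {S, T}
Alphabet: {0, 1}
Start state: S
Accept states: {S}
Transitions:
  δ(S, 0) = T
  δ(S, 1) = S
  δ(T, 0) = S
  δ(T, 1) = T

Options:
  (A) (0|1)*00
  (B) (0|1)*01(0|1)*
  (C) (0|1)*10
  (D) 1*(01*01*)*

Check each option against the DFA on short strings; one disagreement eliminates an option:
  (A) (0|1)*00: on ε the DFA stays in S and accepts (S ∈ Accept), but the regex does not match it → eliminate
  (B) (0|1)*01(0|1)*: on ε the DFA stays in S and accepts (S ∈ Accept), but the regex does not match it → eliminate
  (C) (0|1)*10: on ε the DFA stays in S and accepts (S ∈ Accept), but the regex does not match it → eliminate
  (D) 1*(01*01*)*: agrees with the DFA on every string of length ≤ 6
Only (D) is consistent with the DFA.
(D) 1*(01*01*)*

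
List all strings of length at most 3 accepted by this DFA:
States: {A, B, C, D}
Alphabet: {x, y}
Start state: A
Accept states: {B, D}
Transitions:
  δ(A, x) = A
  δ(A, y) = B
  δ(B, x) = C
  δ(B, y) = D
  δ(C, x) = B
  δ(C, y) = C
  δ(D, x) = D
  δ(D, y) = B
y, xy, yy, xxy, xyy, yxx, yyx, yyy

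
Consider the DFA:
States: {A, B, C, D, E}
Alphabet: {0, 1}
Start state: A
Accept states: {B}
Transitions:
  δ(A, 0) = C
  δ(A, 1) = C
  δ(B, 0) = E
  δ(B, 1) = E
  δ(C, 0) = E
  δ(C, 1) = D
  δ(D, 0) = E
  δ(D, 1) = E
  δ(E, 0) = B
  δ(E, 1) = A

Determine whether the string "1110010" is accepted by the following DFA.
Processing string "1110010":
  A --1--> C
  C --1--> D
  D --1--> E
  E --0--> B
  B --0--> E
  E --1--> A
  A --0--> C
Final state: C
Accept states: {B}
No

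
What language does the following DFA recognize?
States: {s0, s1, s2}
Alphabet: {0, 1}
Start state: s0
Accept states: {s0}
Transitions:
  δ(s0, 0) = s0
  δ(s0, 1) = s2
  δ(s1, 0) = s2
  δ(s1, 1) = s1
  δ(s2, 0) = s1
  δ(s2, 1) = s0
Testing a few strings:
  '0011' → accept
  '0' → accept
  '1111' → accept
  '1010' → reject
State roles: s0=value ≡ 0 (mod 3); s1=value ≡ 2 (mod 3); s2=value ≡ 1 (mod 3)
All binary strings representing a multiple of 3 (read in base 2; leading zeros allowed and ε counts as 0)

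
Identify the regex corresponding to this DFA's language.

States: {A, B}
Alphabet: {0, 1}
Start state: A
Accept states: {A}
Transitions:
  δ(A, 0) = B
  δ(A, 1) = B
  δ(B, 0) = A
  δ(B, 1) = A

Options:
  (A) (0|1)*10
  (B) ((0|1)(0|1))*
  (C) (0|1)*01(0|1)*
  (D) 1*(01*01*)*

Check each option against the DFA on short strings; one disagreement eliminates an option:
  (A) (0|1)*10: on ε the DFA stays in A and accepts (A ∈ Accept), but the regex does not match it → eliminate
  (B) ((0|1)(0|1))*: agrees with the DFA on every string of length ≤ 6
  (C) (0|1)*01(0|1)*: on ε the DFA stays in A and accepts (A ∈ Accept), but the regex does not match it → eliminate
  (D) 1*(01*01*)*: on '1' the DFA goes A → B and rejects (B ∉ Accept), but the regex matches it → eliminate
Only (B) is consistent with the DFA.
(B) ((0|1)(0|1))*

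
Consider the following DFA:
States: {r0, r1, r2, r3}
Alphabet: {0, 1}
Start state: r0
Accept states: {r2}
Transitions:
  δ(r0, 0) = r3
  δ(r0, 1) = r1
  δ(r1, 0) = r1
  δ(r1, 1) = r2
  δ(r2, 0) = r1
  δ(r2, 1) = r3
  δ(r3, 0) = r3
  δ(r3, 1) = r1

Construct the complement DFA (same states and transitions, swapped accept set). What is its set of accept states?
Complement accept states = All states \ Original accept states
= {r0, r1, r2, r3} \ {r2}
{r0, r1, r3}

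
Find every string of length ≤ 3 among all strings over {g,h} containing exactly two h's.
hh, ghh, hgh, hhg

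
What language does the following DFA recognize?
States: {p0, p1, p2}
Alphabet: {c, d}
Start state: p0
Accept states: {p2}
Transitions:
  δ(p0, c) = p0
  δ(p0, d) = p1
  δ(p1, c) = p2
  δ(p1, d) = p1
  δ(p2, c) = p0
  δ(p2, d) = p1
Testing a few strings:
  'cd' → reject
  'dd' → reject
  'c' → reject
  'ccdd' → reject
State roles: p0=no suffix match; p1=one trailing d; p2=suffix is dc
All strings over {c,d} ending with dc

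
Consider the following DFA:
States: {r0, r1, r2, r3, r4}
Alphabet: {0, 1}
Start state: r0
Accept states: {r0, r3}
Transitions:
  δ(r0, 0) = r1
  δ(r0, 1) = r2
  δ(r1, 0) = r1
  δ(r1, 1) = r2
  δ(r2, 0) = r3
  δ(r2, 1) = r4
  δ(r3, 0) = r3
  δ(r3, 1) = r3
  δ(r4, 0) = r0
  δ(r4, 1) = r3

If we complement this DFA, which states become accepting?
Complement accept states = All states \ Original accept states
= {r0, r1, r2, r3, r4} \ {r0, r3}
{r1, r2, r4}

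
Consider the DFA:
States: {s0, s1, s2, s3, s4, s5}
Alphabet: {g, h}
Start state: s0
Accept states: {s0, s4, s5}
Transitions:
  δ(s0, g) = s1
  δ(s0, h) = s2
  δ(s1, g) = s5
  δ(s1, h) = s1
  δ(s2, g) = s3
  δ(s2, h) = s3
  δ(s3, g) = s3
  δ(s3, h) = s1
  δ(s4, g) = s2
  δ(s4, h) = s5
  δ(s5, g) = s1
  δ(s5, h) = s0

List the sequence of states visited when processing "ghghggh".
read 'g': s0 → s1
  read 'h': s1 → s1
  read 'g': s1 → s5
  read 'h': s5 → s0
  read 'g': s0 → s1
  read 'g': s1 → s5
  read 'h': s5 → s0
s0 -> s1 -> s1 -> s5 -> s0 -> s1 -> s5 -> s0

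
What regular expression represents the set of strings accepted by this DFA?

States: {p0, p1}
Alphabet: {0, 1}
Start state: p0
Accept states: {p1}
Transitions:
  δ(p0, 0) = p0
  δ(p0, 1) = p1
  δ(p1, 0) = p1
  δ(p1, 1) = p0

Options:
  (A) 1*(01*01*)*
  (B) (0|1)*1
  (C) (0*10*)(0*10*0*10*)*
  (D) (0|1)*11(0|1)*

Check each option against the DFA on short strings; one disagreement eliminates an option:
  (A) 1*(01*01*)*: on ε the DFA stays in p0 and rejects (p0 ∉ Accept), but the regex matches it → eliminate
  (B) (0|1)*1: on '10' the DFA goes p0 → p1 → p1 and accepts (p1 ∈ Accept), but the regex does not match it → eliminate
  (C) (0*10*)(0*10*0*10*)*: agrees with the DFA on every string of length ≤ 6
  (D) (0|1)*11(0|1)*: on '1' the DFA goes p0 → p1 and accepts (p1 ∈ Accept), but the regex does not match it → eliminate
Only (C) is consistent with the DFA.
(C) (0*10*)(0*10*0*10*)*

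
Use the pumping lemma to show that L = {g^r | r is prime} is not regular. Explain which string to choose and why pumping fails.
Assume L is regular with pumping length p. Idea: pumping by a suitable count produces a composite length.
Let q be a prime with q ≥ p and choose s = g^q ∈ L. By the pumping lemma, s = xyz with |xy| ≤ p, |y| = k ≥ 1. Take i = q+1: |xy^(q+1)z| = q + q·k = q(1+k). Since q ≥ 2 and 1+k ≥ 2, q(1+k) is composite, so xy^(q+1)z ∉ L.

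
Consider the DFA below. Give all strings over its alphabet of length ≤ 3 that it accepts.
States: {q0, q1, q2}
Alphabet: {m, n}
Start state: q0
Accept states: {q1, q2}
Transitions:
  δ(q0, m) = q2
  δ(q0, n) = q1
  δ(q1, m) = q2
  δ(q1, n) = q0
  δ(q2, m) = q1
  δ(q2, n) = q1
m, n, mm, mn, nm, mmm, mnm, nmm, nmn, nnm, nnn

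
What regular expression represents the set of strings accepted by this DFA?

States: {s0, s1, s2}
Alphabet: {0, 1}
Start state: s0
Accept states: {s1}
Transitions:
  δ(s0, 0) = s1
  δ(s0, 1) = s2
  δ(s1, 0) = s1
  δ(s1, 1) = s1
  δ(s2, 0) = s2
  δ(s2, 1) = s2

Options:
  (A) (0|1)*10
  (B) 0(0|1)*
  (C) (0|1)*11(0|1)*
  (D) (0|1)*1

Check each option against the DFA on short strings; one disagreement eliminates an option:
  (A) (0|1)*10: on '0' the DFA goes s0 → s1 and accepts (s1 ∈ Accept), but the regex does not match it → eliminate
  (B) 0(0|1)*: agrees with the DFA on every string of length ≤ 6
  (C) (0|1)*11(0|1)*: on '0' the DFA goes s0 → s1 and accepts (s1 ∈ Accept), but the regex does not match it → eliminate
  (D) (0|1)*1: on '0' the DFA goes s0 → s1 and accepts (s1 ∈ Accept), but the regex does not match it → eliminate
Only (B) is consistent with the DFA.
(B) 0(0|1)*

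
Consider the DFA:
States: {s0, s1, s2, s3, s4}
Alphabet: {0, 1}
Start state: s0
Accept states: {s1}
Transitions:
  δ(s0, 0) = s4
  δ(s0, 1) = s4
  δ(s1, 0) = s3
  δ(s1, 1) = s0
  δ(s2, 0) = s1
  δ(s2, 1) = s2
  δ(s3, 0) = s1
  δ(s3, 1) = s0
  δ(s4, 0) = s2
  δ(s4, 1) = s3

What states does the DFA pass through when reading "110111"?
read '1': s0 → s4
  read '1': s4 → s3
  read '0': s3 → s1
  read '1': s1 → s0
  read '1': s0 → s4
  read '1': s4 → s3
s0 -> s4 -> s3 -> s1 -> s0 -> s4 -> s3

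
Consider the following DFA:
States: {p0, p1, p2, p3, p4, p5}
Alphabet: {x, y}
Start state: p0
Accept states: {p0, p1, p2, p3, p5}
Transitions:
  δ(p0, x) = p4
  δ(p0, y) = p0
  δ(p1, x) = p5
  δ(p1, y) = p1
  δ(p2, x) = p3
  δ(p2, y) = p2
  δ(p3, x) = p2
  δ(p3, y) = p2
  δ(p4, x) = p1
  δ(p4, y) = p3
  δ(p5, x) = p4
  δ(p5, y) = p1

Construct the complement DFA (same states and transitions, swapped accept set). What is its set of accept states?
Complement accept states = All states \ Original accept states
= {p0, p1, p2, p3, p4, p5} \ {p0, p1, p2, p3, p5}
{p4}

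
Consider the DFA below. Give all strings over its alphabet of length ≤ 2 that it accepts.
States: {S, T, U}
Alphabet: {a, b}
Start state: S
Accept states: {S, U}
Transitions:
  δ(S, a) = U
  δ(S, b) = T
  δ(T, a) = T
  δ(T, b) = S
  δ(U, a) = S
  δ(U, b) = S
ε, a, aa, ab, bb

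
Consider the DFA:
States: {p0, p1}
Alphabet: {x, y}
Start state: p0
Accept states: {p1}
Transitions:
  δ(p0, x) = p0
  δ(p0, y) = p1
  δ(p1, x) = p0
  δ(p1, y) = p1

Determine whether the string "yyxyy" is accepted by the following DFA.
Processing string "yyxyy":
  p0 --y--> p1
  p1 --y--> p1
  p1 --x--> p0
  p0 --y--> p1
  p1 --y--> p1
Final state: p1
Accept states: {p1}
Yes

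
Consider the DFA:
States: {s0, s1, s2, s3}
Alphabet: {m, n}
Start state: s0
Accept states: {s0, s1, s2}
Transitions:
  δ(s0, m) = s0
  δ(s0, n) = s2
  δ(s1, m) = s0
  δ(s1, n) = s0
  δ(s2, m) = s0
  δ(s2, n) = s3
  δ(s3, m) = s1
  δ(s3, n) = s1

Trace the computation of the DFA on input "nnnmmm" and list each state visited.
read 'n': s0 → s2
  read 'n': s2 → s3
  read 'n': s3 → s1
  read 'm': s1 → s0
  read 'm': s0 → s0
  read 'm': s0 → s0
s0 -> s2 -> s3 -> s1 -> s0 -> s0 -> s0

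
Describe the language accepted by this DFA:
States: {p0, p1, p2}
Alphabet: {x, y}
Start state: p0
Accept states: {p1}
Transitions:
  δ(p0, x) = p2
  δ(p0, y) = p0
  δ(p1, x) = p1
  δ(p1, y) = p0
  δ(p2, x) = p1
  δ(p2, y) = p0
Testing a few strings:
  'x' → reject
  'yyyx' → reject
  'yyxy' → reject
  'y' → reject
State roles: p0=last symbol not x; p1=two trailing x's; p2=one trailing x
All strings over {x,y} ending with xx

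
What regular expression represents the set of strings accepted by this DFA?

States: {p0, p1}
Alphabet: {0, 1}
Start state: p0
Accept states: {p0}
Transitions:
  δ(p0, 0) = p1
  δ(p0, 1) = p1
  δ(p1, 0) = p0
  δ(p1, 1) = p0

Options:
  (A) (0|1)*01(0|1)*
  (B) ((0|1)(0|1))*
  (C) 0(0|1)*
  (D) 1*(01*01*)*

Check each option against the DFA on short strings; one disagreement eliminates an option:
  (A) (0|1)*01(0|1)*: on ε the DFA stays in p0 and accepts (p0 ∈ Accept), but the regex does not match it → eliminate
  (B) ((0|1)(0|1))*: agrees with the DFA on every string of length ≤ 6
  (C) 0(0|1)*: on ε the DFA stays in p0 and accepts (p0 ∈ Accept), but the regex does not match it → eliminate
  (D) 1*(01*01*)*: on '1' the DFA goes p0 → p1 and rejects (p1 ∉ Accept), but the regex matches it → eliminate
Only (B) is consistent with the DFA.
(B) ((0|1)(0|1))*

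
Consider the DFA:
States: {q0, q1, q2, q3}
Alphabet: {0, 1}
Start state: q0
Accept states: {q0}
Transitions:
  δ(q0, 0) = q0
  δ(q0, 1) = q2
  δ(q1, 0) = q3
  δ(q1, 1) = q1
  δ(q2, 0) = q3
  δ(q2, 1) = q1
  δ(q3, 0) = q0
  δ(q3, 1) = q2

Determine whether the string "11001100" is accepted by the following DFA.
Processing string "11001100":
  q0 --1--> q2
  q2 --1--> q1
  q1 --0--> q3
  q3 --0--> q0
  q0 --1--> q2
  q2 --1--> q1
  q1 --0--> q3
  q3 --0--> q0
Final state: q0
Accept states: {q0}
Yes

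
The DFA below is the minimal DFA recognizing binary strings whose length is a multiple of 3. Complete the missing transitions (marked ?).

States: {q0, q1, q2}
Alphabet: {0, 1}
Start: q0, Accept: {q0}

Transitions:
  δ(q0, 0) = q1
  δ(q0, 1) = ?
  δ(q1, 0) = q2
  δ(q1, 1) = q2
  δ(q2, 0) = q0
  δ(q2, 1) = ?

From the language and accept set, identify what each state tracks — q0: length ≡ 0 (mod 3); q1: length ≡ 1 (mod 3); q2: length ≡ 2 (mod 3).
Each missing δ(q, a) is the state matching the new tracked value after reading a.
δ(q0, 1) = q1; δ(q2, 1) = q0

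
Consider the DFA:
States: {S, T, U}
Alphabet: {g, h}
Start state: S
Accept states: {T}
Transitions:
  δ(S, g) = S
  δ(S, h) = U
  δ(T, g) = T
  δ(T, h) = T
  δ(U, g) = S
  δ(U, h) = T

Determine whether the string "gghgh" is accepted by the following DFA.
Processing string "gghgh":
  S --g--> S
  S --g--> S
  S --h--> U
  U --g--> S
  S --h--> U
Final state: U
Accept states: {T}
No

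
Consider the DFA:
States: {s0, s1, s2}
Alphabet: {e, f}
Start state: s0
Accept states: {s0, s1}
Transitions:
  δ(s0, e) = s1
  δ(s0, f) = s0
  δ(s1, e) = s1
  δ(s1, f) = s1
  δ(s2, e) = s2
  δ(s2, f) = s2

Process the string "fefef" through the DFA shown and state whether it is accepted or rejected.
Processing string "fefef":
  s0 --f--> s0
  s0 --e--> s1
  s1 --f--> s1
  s1 --e--> s1
  s1 --f--> s1
Final state: s1
Accept states: {s0, s1}
Yes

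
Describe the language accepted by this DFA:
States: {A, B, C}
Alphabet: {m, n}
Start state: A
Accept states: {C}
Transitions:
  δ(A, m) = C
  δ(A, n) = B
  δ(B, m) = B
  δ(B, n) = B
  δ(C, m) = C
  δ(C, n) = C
Testing a few strings:
  'nnm' → reject
  'm' → accept
  'n' → reject
  'mm' → accept
State roles: A=no input read; B=started with n (dead); C=started with m
All strings over {m,n} starting with m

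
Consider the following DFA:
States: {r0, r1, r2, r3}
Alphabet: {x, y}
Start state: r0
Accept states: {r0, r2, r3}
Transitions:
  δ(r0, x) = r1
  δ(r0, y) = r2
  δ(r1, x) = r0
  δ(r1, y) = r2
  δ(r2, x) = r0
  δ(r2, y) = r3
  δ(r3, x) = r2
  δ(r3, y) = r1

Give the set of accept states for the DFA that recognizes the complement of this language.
Complement accept states = All states \ Original accept states
= {r0, r1, r2, r3} \ {r0, r2, r3}
{r1}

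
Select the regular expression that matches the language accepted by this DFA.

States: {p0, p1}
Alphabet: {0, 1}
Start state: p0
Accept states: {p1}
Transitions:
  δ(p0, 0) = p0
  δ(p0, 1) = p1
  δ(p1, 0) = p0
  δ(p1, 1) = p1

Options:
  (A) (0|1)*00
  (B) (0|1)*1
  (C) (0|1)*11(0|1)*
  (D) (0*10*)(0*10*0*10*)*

Check each option against the DFA on short strings; one disagreement eliminates an option:
  (A) (0|1)*00: on '1' the DFA goes p0 → p1 and accepts (p1 ∈ Accept), but the regex does not match it → eliminate
  (B) (0|1)*1: agrees with the DFA on every string of length ≤ 6
  (C) (0|1)*11(0|1)*: on '1' the DFA goes p0 → p1 and accepts (p1 ∈ Accept), but the regex does not match it → eliminate
  (D) (0*10*)(0*10*0*10*)*: on '10' the DFA goes p0 → p1 → p0 and rejects (p0 ∉ Accept), but the regex matches it → eliminate
Only (B) is consistent with the DFA.
(B) (0|1)*1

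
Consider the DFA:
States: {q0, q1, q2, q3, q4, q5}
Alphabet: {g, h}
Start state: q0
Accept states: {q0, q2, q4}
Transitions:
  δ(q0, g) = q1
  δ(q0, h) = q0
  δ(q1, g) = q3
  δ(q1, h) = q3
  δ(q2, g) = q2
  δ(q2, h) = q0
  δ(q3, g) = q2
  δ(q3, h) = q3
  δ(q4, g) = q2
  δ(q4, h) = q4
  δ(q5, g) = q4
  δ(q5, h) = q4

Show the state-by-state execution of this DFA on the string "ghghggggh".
read 'g': q0 → q1
  read 'h': q1 → q3
  read 'g': q3 → q2
  read 'h': q2 → q0
  read 'g': q0 → q1
  read 'g': q1 → q3
  read 'g': q3 → q2
  read 'g': q2 → q2
  read 'h': q2 → q0
q0 -> q1 -> q3 -> q2 -> q0 -> q1 -> q3 -> q2 -> q2 -> q0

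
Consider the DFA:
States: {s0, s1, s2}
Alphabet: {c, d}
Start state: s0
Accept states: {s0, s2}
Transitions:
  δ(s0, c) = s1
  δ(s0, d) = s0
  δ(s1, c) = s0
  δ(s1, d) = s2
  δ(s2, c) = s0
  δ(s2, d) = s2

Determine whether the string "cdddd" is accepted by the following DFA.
Processing string "cdddd":
  s0 --c--> s1
  s1 --d--> s2
  s2 --d--> s2
  s2 --d--> s2
  s2 --d--> s2
Final state: s2
Accept states: {s0, s2}
Yes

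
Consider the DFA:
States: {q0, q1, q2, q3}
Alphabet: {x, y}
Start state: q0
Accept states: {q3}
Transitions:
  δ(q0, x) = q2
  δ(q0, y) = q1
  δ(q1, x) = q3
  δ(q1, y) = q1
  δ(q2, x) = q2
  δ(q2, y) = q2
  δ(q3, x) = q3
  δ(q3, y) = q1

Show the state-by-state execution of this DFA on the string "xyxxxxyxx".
read 'x': q0 → q2
  read 'y': q2 → q2
  read 'x': q2 → q2
  read 'x': q2 → q2
  read 'x': q2 → q2
  read 'x': q2 → q2
  read 'y': q2 → q2
  read 'x': q2 → q2
  read 'x': q2 → q2
q0 -> q2 -> q2 -> q2 -> q2 -> q2 -> q2 -> q2 -> q2 -> q2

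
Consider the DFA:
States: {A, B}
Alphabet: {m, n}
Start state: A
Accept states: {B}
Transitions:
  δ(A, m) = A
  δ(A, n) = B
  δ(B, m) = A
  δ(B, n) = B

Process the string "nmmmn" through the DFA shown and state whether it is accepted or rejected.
Processing string "nmmmn":
  A --n--> B
  B --m--> A
  A --m--> A
  A --m--> A
  A --n--> B
Final state: B
Accept states: {B}
Yes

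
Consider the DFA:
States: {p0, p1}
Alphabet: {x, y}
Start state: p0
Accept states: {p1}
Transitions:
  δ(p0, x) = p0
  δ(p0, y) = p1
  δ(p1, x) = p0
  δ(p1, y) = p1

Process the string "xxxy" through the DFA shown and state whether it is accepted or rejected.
Processing string "xxxy":
  p0 --x--> p0
  p0 --x--> p0
  p0 --x--> p0
  p0 --y--> p1
Final state: p1
Accept states: {p1}
Yes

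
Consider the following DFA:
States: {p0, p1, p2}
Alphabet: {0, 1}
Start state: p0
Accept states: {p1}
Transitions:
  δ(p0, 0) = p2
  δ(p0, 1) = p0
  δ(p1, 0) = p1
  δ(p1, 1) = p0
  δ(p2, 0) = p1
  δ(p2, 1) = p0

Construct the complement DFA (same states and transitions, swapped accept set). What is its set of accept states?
Complement accept states = All states \ Original accept states
= {p0, p1, p2} \ {p1}
{p0, p2}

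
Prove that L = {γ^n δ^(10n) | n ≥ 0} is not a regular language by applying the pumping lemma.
Assume L is regular with pumping length p. Idea: pumping the γ-block breaks the 1:10 ratio.
Choose s = γ^p δ^(10p) (length 11p ≥ p). By the pumping lemma, s = xyz with |xy| ≤ p, |y| > 0, so y = γ^k with k ≥ 1. Then xy²z = γ^(p+k) δ^(10p). For this to be in L we would need 10p = 10(p+k), i.e. 10k = 0, contradicting k ≥ 1. So xy²z ∉ L.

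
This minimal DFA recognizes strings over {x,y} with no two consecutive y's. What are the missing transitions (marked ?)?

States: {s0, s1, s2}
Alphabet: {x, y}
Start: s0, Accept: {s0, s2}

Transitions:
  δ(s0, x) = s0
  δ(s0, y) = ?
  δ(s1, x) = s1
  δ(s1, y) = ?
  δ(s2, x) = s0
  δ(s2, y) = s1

From the language and accept set, identify what each state tracks — s0: last symbol not y (ok); s1: saw yy (dead); s2: last symbol y (ok).
Each missing δ(q, a) is the state matching the new tracked value after reading a.
δ(s0, y) = s2; δ(s1, y) = s1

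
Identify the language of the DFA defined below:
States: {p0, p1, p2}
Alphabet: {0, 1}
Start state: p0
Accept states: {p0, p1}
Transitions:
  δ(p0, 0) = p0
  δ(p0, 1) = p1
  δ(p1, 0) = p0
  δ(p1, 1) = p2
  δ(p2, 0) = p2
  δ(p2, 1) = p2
Testing a few strings:
  '000' → accept
  '0' → accept
  '01' → accept
  '0111' → reject
State roles: p0=last symbol not 1 (ok); p1=last symbol 1 (ok); p2=saw 11 (dead)
All binary strings with no two consecutive 1's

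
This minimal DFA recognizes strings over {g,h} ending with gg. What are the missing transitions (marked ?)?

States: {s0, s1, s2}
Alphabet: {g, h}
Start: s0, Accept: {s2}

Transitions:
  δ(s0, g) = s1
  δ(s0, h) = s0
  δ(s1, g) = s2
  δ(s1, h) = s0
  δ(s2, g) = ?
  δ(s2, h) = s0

From the language and accept set, identify what each state tracks — s0: last symbol not g; s1: one trailing g; s2: two trailing g's.
Each missing δ(q, a) is the state matching the new tracked value after reading a.
δ(s2, g) = s2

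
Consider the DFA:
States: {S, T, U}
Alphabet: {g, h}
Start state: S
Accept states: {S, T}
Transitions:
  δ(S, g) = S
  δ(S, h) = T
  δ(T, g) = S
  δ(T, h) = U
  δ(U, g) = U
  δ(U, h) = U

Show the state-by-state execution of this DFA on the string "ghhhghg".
read 'g': S → S
  read 'h': S → T
  read 'h': T → U
  read 'h': U → U
  read 'g': U → U
  read 'h': U → U
  read 'g': U → U
S -> S -> T -> U -> U -> U -> U -> U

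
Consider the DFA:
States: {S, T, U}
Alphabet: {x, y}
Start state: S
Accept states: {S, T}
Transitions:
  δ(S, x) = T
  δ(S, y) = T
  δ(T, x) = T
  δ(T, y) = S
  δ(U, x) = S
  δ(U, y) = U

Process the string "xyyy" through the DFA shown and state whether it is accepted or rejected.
Processing string "xyyy":
  S --x--> T
  T --y--> S
  S --y--> T
  T --y--> S
Final state: S
Accept states: {S, T}
Yes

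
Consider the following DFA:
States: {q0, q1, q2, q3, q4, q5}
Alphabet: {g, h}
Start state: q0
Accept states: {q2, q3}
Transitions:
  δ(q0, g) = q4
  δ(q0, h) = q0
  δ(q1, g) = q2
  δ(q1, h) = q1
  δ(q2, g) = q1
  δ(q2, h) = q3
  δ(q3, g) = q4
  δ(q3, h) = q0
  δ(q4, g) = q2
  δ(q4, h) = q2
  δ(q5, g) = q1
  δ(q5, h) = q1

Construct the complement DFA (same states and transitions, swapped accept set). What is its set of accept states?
Complement accept states = All states \ Original accept states
= {q0, q1, q2, q3, q4, q5} \ {q2, q3}
{q0, q1, q4, q5}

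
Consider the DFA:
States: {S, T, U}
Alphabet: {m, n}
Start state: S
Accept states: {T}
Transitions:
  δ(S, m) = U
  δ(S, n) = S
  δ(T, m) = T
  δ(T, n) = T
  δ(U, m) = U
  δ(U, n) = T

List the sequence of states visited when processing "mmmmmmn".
read 'm': S → U
  read 'm': U → U
  read 'm': U → U
  read 'm': U → U
  read 'm': U → U
  read 'm': U → U
  read 'n': U → T
S -> U -> U -> U -> U -> U -> U -> T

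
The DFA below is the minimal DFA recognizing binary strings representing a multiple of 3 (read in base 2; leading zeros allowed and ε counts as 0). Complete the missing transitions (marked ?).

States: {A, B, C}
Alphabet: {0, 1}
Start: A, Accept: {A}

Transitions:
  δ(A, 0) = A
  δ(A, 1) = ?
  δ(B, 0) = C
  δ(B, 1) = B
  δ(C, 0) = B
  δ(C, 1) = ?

From the language and accept set, identify what each state tracks — A: value ≡ 0 (mod 3); B: value ≡ 2 (mod 3); C: value ≡ 1 (mod 3).
Each missing δ(q, a) is the state matching the new tracked value after reading a.
δ(A, 1) = C; δ(C, 1) = A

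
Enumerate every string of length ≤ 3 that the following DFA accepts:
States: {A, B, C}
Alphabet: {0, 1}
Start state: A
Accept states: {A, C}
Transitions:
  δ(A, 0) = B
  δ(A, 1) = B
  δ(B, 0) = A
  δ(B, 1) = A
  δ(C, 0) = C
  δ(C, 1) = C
ε, 00, 01, 10, 11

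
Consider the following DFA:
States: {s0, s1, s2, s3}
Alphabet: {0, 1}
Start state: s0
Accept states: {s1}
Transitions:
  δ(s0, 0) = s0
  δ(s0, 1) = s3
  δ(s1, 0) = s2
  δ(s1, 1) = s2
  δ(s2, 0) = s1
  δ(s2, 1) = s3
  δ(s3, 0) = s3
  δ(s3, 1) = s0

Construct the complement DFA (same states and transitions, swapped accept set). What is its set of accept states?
Complement accept states = All states \ Original accept states
= {s0, s1, s2, s3} \ {s1}
{s0, s2, s3}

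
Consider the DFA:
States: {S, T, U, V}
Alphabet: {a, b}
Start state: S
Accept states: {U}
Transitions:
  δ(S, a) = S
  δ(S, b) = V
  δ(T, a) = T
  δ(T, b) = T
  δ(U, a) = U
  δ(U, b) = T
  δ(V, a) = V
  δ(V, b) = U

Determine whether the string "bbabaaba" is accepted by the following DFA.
Processing string "bbabaaba":
  S --b--> V
  V --b--> U
  U --a--> U
  U --b--> T
  T --a--> T
  T --a--> T
  T --b--> T
  T --a--> T
Final state: T
Accept states: {U}
No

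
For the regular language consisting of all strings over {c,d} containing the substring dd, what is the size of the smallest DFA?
By Myhill–Nerode, count the distinguishable equivalence classes: three classes — no progress / one trailing d / dd seen.
3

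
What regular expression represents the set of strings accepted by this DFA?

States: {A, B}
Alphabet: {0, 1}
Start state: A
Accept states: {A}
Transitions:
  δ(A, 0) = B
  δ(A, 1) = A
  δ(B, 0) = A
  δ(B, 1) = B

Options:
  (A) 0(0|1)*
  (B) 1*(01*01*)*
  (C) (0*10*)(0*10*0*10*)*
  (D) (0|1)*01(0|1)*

Check each option against the DFA on short strings; one disagreement eliminates an option:
  (A) 0(0|1)*: on ε the DFA stays in A and accepts (A ∈ Accept), but the regex does not match it → eliminate
  (B) 1*(01*01*)*: agrees with the DFA on every string of length ≤ 6
  (C) (0*10*)(0*10*0*10*)*: on ε the DFA stays in A and accepts (A ∈ Accept), but the regex does not match it → eliminate
  (D) (0|1)*01(0|1)*: on ε the DFA stays in A and accepts (A ∈ Accept), but the regex does not match it → eliminate
Only (B) is consistent with the DFA.
(B) 1*(01*01*)*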